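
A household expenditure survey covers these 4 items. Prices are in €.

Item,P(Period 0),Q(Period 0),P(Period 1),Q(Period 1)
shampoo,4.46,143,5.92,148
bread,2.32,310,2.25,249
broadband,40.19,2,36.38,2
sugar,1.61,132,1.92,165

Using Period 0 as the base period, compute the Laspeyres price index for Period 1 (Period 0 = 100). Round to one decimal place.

Laspeyres price index uses base-period quantities as weights.
ΣP(Period 1)·Q(Period 0) = 5.92×143 + 2.25×310 + 36.38×2 + 1.92×132 = 846.56 + 697.5 + 72.76 + 253.44 = 1870.26
ΣP(Period 0)·Q(Period 0) = 4.46×143 + 2.32×310 + 40.19×2 + 1.61×132 = 637.78 + 719.2 + 80.38 + 212.52 = 1649.88
Index = 1870.26 / 1649.88 × 100 = 113.3573

113.4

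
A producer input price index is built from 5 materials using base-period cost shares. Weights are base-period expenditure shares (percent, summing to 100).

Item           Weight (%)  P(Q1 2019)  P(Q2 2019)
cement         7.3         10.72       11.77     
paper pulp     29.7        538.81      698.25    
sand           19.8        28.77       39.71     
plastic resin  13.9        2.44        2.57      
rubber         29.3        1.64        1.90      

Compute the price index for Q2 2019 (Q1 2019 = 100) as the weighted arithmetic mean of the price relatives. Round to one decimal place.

cement: 7.3 × (11.77/10.72) = 7.3 × 1.097948 = 8.0150
paper pulp: 29.7 × (698.25/538.81) = 29.7 × 1.295911 = 38.4886
sand: 19.8 × (39.71/28.77) = 19.8 × 1.380257 = 27.3291
plastic resin: 13.9 × (2.57/2.44) = 13.9 × 1.053279 = 14.6406
rubber: 29.3 × (1.90/1.64) = 29.3 × 1.158537 = 33.9451
Index = Σ wᵢ·(p₁ᵢ/p₀ᵢ) = 8.0150 + 38.4886 + 27.3291 + 14.6406 + 33.9451 = 122.4184

122.4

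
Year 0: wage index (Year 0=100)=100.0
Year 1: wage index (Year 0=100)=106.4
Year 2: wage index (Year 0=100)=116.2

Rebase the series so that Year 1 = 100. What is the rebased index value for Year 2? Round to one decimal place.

109.2

Rebased(Year 2) = 116.2 / 106.4 × 100 = 109.2105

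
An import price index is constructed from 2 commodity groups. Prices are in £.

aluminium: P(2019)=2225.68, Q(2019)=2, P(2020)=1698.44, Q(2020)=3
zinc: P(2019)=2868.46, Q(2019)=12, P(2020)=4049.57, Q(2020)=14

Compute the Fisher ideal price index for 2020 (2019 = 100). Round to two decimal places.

Laspeyres component (base-period weights):
ΣP(2020)Q(2019) = 1698.44×2 + 4049.57×12 = 3396.88 + 48594.84 = 51991.72
ΣP(2019)Q(2019) = 2225.68×2 + 2868.46×12 = 4451.36 + 34421.52 = 38872.88
L = 51991.72 / 38872.88 × 100 = 133.7481
Paasche component (current-period weights):
ΣP(2020)Q(2020) = 1698.44×3 + 4049.57×14 = 5095.32 + 56693.98 = 61789.3
ΣP(2019)Q(2020) = 2225.68×3 + 2868.46×14 = 6677.04 + 40158.44 = 46835.48
P = 61789.3 / 46835.48 × 100 = 131.9284
Fisher = √(L × P) = √(133.7481 × 131.9284) = 132.8351

132.84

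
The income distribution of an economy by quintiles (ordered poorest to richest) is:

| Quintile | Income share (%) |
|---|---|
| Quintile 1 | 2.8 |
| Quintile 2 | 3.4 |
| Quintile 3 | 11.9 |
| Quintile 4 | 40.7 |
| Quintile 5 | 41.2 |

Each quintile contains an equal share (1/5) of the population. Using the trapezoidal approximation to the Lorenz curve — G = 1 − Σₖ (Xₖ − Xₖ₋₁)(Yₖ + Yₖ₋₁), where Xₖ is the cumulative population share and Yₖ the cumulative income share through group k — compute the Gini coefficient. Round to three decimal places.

0.456

Cumulative income shares Yₖ: 0.0280, 0.0620, 0.1810, 0.5880, 1.0000
Σ (Xₖ−Xₖ₋₁)(Yₖ+Yₖ₋₁) = (1/5)(0.0280+0.0000) + (1/5)(0.0620+0.0280) + (1/5)(0.1810+0.0620) + (1/5)(0.5880+0.1810) + (1/5)(1.0000+0.5880)
  = 0.0056 + 0.0180 + 0.0486 + 0.1538 + 0.3176 = 0.5436
G = 1 − 0.5436 = 0.4564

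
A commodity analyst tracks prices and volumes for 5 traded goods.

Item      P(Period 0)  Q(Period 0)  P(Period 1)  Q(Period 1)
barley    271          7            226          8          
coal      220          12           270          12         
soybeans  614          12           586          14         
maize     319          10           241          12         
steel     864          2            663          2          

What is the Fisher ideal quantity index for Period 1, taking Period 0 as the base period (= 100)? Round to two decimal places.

112.38

Laspeyres component (base-period weights):
ΣP(Period 0)Q(Period 1) = 271×8 + 220×12 + 614×14 + 319×12 + 864×2 = 2168 + 2640 + 8596 + 3828 + 1728 = 18960
ΣP(Period 0)Q(Period 0) = 271×7 + 220×12 + 614×12 + 319×10 + 864×2 = 1897 + 2640 + 7368 + 3190 + 1728 = 16823
L = 18960 / 16823 × 100 = 112.7028
Paasche component (current-period weights):
ΣP(Period 1)Q(Period 1) = 226×8 + 270×12 + 586×14 + 241×12 + 663×2 = 1808 + 3240 + 8204 + 2892 + 1326 = 17470
ΣP(Period 1)Q(Period 0) = 226×7 + 270×12 + 586×12 + 241×10 + 663×2 = 1582 + 3240 + 7032 + 2410 + 1326 = 15590
P = 17470 / 15590 × 100 = 112.0590
Fisher = √(L × P) = √(112.7028 × 112.0590) = 112.3805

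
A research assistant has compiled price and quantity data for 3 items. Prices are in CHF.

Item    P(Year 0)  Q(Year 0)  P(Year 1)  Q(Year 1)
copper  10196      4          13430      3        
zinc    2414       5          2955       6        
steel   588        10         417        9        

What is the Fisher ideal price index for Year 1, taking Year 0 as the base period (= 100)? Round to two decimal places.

123.18

Laspeyres component (base-period weights):
ΣP(Year 1)Q(Year 0) = 13430×4 + 2955×5 + 417×10 = 53720 + 14775 + 4170 = 72665
ΣP(Year 0)Q(Year 0) = 10196×4 + 2414×5 + 588×10 = 40784 + 12070 + 5880 = 58734
L = 72665 / 58734 × 100 = 123.7188
Paasche component (current-period weights):
ΣP(Year 1)Q(Year 1) = 13430×3 + 2955×6 + 417×9 = 40290 + 17730 + 3753 = 61773
ΣP(Year 0)Q(Year 1) = 10196×3 + 2414×6 + 588×9 = 30588 + 14484 + 5292 = 50364
P = 61773 / 50364 × 100 = 122.6531
Fisher = √(L × P) = √(123.7188 × 122.6531) = 123.1848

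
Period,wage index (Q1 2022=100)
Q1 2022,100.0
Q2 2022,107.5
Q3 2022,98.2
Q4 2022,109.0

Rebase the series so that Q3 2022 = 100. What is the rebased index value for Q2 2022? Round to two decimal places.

Rebased(Q2 2022) = 107.5 / 98.2 × 100 = 109.4705

109.47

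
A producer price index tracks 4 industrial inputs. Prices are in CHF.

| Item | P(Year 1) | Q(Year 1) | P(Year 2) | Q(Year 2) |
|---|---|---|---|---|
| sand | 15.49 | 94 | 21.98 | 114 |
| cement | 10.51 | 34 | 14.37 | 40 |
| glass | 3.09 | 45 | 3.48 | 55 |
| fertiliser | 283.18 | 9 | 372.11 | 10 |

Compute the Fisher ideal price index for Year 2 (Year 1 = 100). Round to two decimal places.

134.72

Laspeyres component (base-period weights):
ΣP(Year 2)Q(Year 1) = 21.98×94 + 14.37×34 + 3.48×45 + 372.11×9 = 2066.12 + 488.58 + 156.6 + 3348.99 = 6060.29
ΣP(Year 1)Q(Year 1) = 15.49×94 + 10.51×34 + 3.09×45 + 283.18×9 = 1456.06 + 357.34 + 139.05 + 2548.62 = 4501.07
L = 6060.29 / 4501.07 × 100 = 134.6411
Paasche component (current-period weights):
ΣP(Year 2)Q(Year 2) = 21.98×114 + 14.37×40 + 3.48×55 + 372.11×10 = 2505.72 + 574.8 + 191.4 + 3721.1 = 6993.02
ΣP(Year 1)Q(Year 2) = 15.49×114 + 10.51×40 + 3.09×55 + 283.18×10 = 1765.86 + 420.4 + 169.95 + 2831.8 = 5188.01
P = 6993.02 / 5188.01 × 100 = 134.7920
Fisher = √(L × P) = √(134.6411 × 134.7920) = 134.7165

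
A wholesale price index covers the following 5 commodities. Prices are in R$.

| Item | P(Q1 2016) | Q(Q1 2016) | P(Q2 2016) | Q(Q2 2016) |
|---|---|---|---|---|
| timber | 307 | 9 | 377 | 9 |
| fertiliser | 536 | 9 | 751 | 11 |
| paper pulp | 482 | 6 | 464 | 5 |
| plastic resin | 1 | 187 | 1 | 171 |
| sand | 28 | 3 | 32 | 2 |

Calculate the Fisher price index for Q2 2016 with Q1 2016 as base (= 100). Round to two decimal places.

124.37

Laspeyres component (base-period weights):
ΣP(Q2 2016)Q(Q1 2016) = 377×9 + 751×9 + 464×6 + 1×187 + 32×3 = 3393 + 6759 + 2784 + 187 + 96 = 13219
ΣP(Q1 2016)Q(Q1 2016) = 307×9 + 536×9 + 482×6 + 1×187 + 28×3 = 2763 + 4824 + 2892 + 187 + 84 = 10750
L = 13219 / 10750 × 100 = 122.9674
Paasche component (current-period weights):
ΣP(Q2 2016)Q(Q2 2016) = 377×9 + 751×11 + 464×5 + 1×171 + 32×2 = 3393 + 8261 + 2320 + 171 + 64 = 14209
ΣP(Q1 2016)Q(Q2 2016) = 307×9 + 536×11 + 482×5 + 1×171 + 28×2 = 2763 + 5896 + 2410 + 171 + 56 = 11296
P = 14209 / 11296 × 100 = 125.7879
Fisher = √(L × P) = √(122.9674 × 125.7879) = 124.3697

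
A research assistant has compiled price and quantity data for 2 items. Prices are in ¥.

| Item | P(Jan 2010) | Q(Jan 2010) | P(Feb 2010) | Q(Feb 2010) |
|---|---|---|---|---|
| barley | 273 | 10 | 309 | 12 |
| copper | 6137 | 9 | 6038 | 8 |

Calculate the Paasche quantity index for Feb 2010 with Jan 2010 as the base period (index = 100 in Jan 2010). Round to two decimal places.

90.56

Paasche quantity index uses current-period prices as weights.
ΣP(Feb 2010)·Q(Feb 2010) = 309×12 + 6038×8 = 3708 + 48304 = 52012
ΣP(Feb 2010)·Q(Jan 2010) = 309×10 + 6038×9 = 3090 + 54342 = 57432
Index = 52012 / 57432 × 100 = 90.5628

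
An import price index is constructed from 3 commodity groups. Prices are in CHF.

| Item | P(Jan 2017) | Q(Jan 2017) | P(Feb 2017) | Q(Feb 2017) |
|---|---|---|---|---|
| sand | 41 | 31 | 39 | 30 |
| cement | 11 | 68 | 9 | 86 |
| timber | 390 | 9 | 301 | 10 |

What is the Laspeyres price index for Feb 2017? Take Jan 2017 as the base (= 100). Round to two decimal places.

Laspeyres price index uses base-period quantities as weights.
ΣP(Feb 2017)·Q(Jan 2017) = 39×31 + 9×68 + 301×9 = 1209 + 612 + 2709 = 4530
ΣP(Jan 2017)·Q(Jan 2017) = 41×31 + 11×68 + 390×9 = 1271 + 748 + 3510 = 5529
Index = 4530 / 5529 × 100 = 81.9316

81.93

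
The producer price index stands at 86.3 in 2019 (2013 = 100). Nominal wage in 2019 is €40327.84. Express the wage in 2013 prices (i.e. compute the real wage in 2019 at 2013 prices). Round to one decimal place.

46729.8

Real = Nominal ÷ (Index/100) = 40327.84 ÷ (86.3/100)
     = 40327.84 ÷ 0.863 = 46729.8262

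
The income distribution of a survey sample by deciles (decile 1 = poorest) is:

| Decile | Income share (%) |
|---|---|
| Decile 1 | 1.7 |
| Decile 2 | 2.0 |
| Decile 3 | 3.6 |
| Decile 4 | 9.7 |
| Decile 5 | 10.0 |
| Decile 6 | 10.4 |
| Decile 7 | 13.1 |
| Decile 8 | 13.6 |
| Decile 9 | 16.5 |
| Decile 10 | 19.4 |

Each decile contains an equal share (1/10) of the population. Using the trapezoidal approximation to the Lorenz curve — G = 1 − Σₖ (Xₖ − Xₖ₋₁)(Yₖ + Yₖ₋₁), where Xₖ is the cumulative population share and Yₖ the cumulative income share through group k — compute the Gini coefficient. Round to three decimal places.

0.321

Cumulative income shares Yₖ: 0.0170, 0.0370, 0.0730, 0.1700, 0.2700, 0.3740, 0.5050, 0.6410, 0.8060, 1.0000
Σ (Xₖ−Xₖ₋₁)(Yₖ+Yₖ₋₁) = (1/10)(0.0170+0.0000) + (1/10)(0.0370+0.0170) + (1/10)(0.0730+0.0370) + (1/10)(0.1700+0.0730) + (1/10)(0.2700+0.1700) + (1/10)(0.3740+0.2700) + (1/10)(0.5050+0.3740) + (1/10)(0.6410+0.5050) + (1/10)(0.8060+0.6410) + (1/10)(1.0000+0.8060)
  = 0.0017 + 0.0054 + 0.0110 + 0.0243 + 0.0440 + 0.0644 + 0.0879 + 0.1146 + 0.1447 + 0.1806 = 0.6786
G = 1 − 0.6786 = 0.3214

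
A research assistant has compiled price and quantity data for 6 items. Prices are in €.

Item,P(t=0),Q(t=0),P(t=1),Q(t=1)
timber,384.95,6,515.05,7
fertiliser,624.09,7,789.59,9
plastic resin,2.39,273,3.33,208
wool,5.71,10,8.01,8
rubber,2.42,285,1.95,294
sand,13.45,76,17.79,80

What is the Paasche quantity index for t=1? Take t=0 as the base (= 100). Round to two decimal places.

Paasche quantity index uses current-period prices as weights.
ΣP(t=1)·Q(t=1) = 515.05×7 + 789.59×9 + 3.33×208 + 8.01×8 + 1.95×294 + 17.79×80 = 3605.35 + 7106.31 + 692.64 + 64.08 + 573.3 + 1423.2 = 13464.88
ΣP(t=1)·Q(t=0) = 515.05×6 + 789.59×7 + 3.33×273 + 8.01×10 + 1.95×285 + 17.79×76 = 3090.3 + 5527.13 + 909.09 + 80.1 + 555.75 + 1352.04 = 11514.41
Index = 13464.88 / 11514.41 × 100 = 116.9394

116.94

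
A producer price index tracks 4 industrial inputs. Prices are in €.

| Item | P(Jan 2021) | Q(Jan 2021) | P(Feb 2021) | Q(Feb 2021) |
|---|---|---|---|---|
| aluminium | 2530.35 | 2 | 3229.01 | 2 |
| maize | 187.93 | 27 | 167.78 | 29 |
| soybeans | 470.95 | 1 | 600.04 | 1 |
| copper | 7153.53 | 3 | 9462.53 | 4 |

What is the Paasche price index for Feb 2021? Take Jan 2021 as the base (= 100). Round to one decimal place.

Paasche price index uses current-period quantities as weights.
ΣP(Feb 2021)·Q(Feb 2021) = 3229.01×2 + 167.78×29 + 600.04×1 + 9462.53×4 = 6458.02 + 4865.62 + 600.04 + 37850.12 = 49773.8
ΣP(Jan 2021)·Q(Feb 2021) = 2530.35×2 + 187.93×29 + 470.95×1 + 7153.53×4 = 5060.7 + 5449.97 + 470.95 + 28614.12 = 39595.74
Index = 49773.8 / 39595.74 × 100 = 125.7049

125.7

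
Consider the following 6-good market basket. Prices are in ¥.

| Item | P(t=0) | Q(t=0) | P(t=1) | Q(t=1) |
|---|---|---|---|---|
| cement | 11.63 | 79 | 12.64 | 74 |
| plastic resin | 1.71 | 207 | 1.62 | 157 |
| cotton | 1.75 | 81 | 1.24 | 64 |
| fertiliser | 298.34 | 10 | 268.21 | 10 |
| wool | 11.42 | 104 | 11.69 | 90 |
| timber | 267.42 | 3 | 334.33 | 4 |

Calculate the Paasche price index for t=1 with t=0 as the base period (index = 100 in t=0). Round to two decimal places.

Paasche price index uses current-period quantities as weights.
ΣP(t=1)·Q(t=1) = 12.64×74 + 1.62×157 + 1.24×64 + 268.21×10 + 11.69×90 + 334.33×4 = 935.36 + 254.34 + 79.36 + 2682.1 + 1052.1 + 1337.32 = 6340.58
ΣP(t=0)·Q(t=1) = 11.63×74 + 1.71×157 + 1.75×64 + 298.34×10 + 11.42×90 + 267.42×4 = 860.62 + 268.47 + 112 + 2983.4 + 1027.8 + 1069.68 = 6321.97
Index = 6340.58 / 6321.97 × 100 = 100.2944

100.29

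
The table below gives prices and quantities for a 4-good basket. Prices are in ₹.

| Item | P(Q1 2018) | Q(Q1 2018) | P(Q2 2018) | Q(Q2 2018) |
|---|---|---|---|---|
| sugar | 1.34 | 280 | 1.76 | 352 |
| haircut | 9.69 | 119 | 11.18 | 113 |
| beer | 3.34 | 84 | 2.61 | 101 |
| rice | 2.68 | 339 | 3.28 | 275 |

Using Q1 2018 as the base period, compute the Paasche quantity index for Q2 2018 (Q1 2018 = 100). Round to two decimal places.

96.64

Paasche quantity index uses current-period prices as weights.
ΣP(Q2 2018)·Q(Q2 2018) = 1.76×352 + 11.18×113 + 2.61×101 + 3.28×275 = 619.52 + 1263.34 + 263.61 + 902 = 3048.47
ΣP(Q2 2018)·Q(Q1 2018) = 1.76×280 + 11.18×119 + 2.61×84 + 3.28×339 = 492.8 + 1330.42 + 219.24 + 1111.92 = 3154.38
Index = 3048.47 / 3154.38 × 100 = 96.6424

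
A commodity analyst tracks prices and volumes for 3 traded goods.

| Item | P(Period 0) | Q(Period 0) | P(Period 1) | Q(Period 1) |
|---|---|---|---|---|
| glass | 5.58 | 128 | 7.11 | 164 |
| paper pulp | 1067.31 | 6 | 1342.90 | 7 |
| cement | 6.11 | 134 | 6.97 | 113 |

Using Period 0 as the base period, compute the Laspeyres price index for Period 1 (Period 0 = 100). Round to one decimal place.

124.8

Laspeyres price index uses base-period quantities as weights.
ΣP(Period 1)·Q(Period 0) = 7.11×128 + 1342.90×6 + 6.97×134 = 910.08 + 8057.4 + 933.98 = 9901.46
ΣP(Period 0)·Q(Period 0) = 5.58×128 + 1067.31×6 + 6.11×134 = 714.24 + 6403.86 + 818.74 = 7936.84
Index = 9901.46 / 7936.84 × 100 = 124.7532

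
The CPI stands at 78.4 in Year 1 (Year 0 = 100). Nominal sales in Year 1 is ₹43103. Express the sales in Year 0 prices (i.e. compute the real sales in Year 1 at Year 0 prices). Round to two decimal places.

54978.32

Real = Nominal ÷ (Index/100) = 43103 ÷ (78.4/100)
     = 43103 ÷ 0.784 = 54978.3163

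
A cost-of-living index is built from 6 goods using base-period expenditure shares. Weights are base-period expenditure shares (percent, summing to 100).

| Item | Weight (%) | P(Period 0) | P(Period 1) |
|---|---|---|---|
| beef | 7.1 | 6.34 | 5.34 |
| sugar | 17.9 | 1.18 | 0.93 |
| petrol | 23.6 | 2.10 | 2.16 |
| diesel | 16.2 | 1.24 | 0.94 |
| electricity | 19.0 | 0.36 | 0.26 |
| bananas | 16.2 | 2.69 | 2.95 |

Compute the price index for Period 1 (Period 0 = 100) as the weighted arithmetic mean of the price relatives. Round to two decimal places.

88.13

beef: 7.1 × (5.34/6.34) = 7.1 × 0.842271 = 5.9801
sugar: 17.9 × (0.93/1.18) = 17.9 × 0.788136 = 14.1076
petrol: 23.6 × (2.16/2.10) = 23.6 × 1.028571 = 24.2743
diesel: 16.2 × (0.94/1.24) = 16.2 × 0.758065 = 12.2806
electricity: 19.0 × (0.26/0.36) = 19.0 × 0.722222 = 13.7222
bananas: 16.2 × (2.95/2.69) = 16.2 × 1.096654 = 17.7658
Index = Σ wᵢ·(p₁ᵢ/p₀ᵢ) = 5.9801 + 14.1076 + 24.2743 + 12.2806 + 13.7222 + 17.7658 = 88.1307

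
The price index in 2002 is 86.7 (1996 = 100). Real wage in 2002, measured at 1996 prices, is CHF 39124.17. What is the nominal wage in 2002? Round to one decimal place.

33920.7

Nominal = Real × (Index/100) = 39124.17 × (86.7/100)
        = 39124.17 × 0.867 = 33920.6554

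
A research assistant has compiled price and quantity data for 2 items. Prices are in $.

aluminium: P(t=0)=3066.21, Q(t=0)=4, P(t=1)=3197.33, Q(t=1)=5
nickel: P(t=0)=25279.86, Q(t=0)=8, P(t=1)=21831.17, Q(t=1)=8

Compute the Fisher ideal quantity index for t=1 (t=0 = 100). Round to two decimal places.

Laspeyres component (base-period weights):
ΣP(t=0)Q(t=1) = 3066.21×5 + 25279.86×8 = 15331.05 + 202238.88 = 217569.93
ΣP(t=0)Q(t=0) = 3066.21×4 + 25279.86×8 = 12264.84 + 202238.88 = 214503.72
L = 217569.93 / 214503.72 × 100 = 101.4294
Paasche component (current-period weights):
ΣP(t=1)Q(t=1) = 3197.33×5 + 21831.17×8 = 15986.65 + 174649.36 = 190636.01
ΣP(t=1)Q(t=0) = 3197.33×4 + 21831.17×8 = 12789.32 + 174649.36 = 187438.68
P = 190636.01 / 187438.68 × 100 = 101.7058
Fisher = √(L × P) = √(101.4294 × 101.7058) = 101.5675

101.57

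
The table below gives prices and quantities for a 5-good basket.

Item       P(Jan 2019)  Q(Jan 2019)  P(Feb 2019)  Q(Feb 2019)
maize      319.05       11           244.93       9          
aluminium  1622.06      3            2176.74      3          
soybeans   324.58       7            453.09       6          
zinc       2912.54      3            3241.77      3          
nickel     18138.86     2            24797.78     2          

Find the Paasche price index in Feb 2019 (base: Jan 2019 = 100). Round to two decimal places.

Paasche price index uses current-period quantities as weights.
ΣP(Feb 2019)·Q(Feb 2019) = 244.93×9 + 2176.74×3 + 453.09×6 + 3241.77×3 + 24797.78×2 = 2204.37 + 6530.22 + 2718.54 + 9725.31 + 49595.56 = 70774
ΣP(Jan 2019)·Q(Feb 2019) = 319.05×9 + 1622.06×3 + 324.58×6 + 2912.54×3 + 18138.86×2 = 2871.45 + 4866.18 + 1947.48 + 8737.62 + 36277.72 = 54700.45
Index = 70774 / 54700.45 × 100 = 129.3847

129.38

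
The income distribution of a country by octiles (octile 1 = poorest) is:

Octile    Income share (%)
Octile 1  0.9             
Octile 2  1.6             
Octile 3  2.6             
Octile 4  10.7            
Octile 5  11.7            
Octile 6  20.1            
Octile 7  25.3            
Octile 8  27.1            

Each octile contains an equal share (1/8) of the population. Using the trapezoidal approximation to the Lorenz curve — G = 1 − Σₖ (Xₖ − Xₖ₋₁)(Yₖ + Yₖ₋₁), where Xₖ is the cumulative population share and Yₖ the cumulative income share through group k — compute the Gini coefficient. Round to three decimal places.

0.444

Cumulative income shares Yₖ: 0.0090, 0.0250, 0.0510, 0.1580, 0.2750, 0.4760, 0.7290, 1.0000
Σ (Xₖ−Xₖ₋₁)(Yₖ+Yₖ₋₁) = (1/8)(0.0090+0.0000) + (1/8)(0.0250+0.0090) + (1/8)(0.0510+0.0250) + (1/8)(0.1580+0.0510) + (1/8)(0.2750+0.1580) + (1/8)(0.4760+0.2750) + (1/8)(0.7290+0.4760) + (1/8)(1.0000+0.7290)
  = 0.0011 + 0.0043 + 0.0095 + 0.0261 + 0.0541 + 0.0939 + 0.1506 + 0.2161 = 0.5558
G = 1 − 0.5558 = 0.4442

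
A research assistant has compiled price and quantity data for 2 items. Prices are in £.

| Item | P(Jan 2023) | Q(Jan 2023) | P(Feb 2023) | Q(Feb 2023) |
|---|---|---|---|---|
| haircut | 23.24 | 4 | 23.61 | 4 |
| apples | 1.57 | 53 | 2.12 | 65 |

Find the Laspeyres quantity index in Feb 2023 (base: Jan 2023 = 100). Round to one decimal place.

Laspeyres quantity index uses base-period prices as weights.
ΣP(Jan 2023)·Q(Feb 2023) = 23.24×4 + 1.57×65 = 92.96 + 102.05 = 195.01
ΣP(Jan 2023)·Q(Jan 2023) = 23.24×4 + 1.57×53 = 92.96 + 83.21 = 176.17
Index = 195.01 / 176.17 × 100 = 110.6942

110.7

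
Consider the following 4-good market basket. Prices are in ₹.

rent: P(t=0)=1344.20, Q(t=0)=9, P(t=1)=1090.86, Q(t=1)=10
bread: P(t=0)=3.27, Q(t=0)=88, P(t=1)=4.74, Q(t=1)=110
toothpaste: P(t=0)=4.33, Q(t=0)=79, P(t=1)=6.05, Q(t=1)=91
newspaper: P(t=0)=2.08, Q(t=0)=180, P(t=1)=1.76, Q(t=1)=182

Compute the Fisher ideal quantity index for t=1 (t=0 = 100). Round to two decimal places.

111.38

Laspeyres component (base-period weights):
ΣP(t=0)Q(t=1) = 1344.20×10 + 3.27×110 + 4.33×91 + 2.08×182 = 13442 + 359.7 + 394.03 + 378.56 = 14574.29
ΣP(t=0)Q(t=0) = 1344.20×9 + 3.27×88 + 4.33×79 + 2.08×180 = 12097.8 + 287.76 + 342.07 + 374.4 = 13102.03
L = 14574.29 / 13102.03 × 100 = 111.2369
Paasche component (current-period weights):
ΣP(t=1)Q(t=1) = 1090.86×10 + 4.74×110 + 6.05×91 + 1.76×182 = 10908.6 + 521.4 + 550.55 + 320.32 = 12300.87
ΣP(t=1)Q(t=0) = 1090.86×9 + 4.74×88 + 6.05×79 + 1.76×180 = 9817.74 + 417.12 + 477.95 + 316.8 = 11029.61
P = 12300.87 / 11029.61 × 100 = 111.5259
Fisher = √(L × P) = √(111.2369 × 111.5259) = 111.3813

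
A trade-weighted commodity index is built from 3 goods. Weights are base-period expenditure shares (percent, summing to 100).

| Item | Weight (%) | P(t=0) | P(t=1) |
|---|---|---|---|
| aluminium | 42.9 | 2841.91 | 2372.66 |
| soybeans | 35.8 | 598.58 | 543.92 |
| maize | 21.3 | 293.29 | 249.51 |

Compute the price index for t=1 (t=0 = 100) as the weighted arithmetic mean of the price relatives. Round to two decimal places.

86.47

aluminium: 42.9 × (2372.66/2841.91) = 42.9 × 0.834882 = 35.8164
soybeans: 35.8 × (543.92/598.58) = 35.8 × 0.908684 = 32.5309
maize: 21.3 × (249.51/293.29) = 21.3 × 0.850728 = 18.1205
Index = Σ wᵢ·(p₁ᵢ/p₀ᵢ) = 35.8164 + 32.5309 + 18.1205 = 86.4678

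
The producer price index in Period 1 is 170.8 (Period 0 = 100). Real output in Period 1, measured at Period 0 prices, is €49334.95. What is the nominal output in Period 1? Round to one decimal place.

Nominal = Real × (Index/100) = 49334.95 × (170.8/100)
        = 49334.95 × 1.708 = 84264.0946

84264.1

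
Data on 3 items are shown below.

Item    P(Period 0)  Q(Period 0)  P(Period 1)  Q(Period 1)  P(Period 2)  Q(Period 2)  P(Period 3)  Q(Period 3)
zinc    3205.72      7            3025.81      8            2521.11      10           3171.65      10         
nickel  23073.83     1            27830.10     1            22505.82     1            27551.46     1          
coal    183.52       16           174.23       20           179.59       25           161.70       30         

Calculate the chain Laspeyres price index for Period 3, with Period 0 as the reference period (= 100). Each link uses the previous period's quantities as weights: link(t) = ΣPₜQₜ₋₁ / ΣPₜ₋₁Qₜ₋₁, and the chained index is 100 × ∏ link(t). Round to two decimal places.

Link Period 0→Period 1:
ΣP(Period 1)Q(Period 0) = 3025.81×7 + 27830.10×1 + 174.23×16 = 21180.67 + 27830.1 + 2787.68 = 51798.45
ΣP(Period 0)Q(Period 0) = 3205.72×7 + 23073.83×1 + 183.52×16 = 22440.04 + 23073.83 + 2936.32 = 48450.19
link = 51798.45/48450.19 = 1.069107
Link Period 1→Period 2:
ΣP(Period 2)Q(Period 1) = 2521.11×8 + 22505.82×1 + 179.59×20 = 20168.88 + 22505.82 + 3591.8 = 46266.5
ΣP(Period 1)Q(Period 1) = 3025.81×8 + 27830.10×1 + 174.23×20 = 24206.48 + 27830.1 + 3484.6 = 55521.18
link = 46266.5/55521.18 = 0.833313
Link Period 2→Period 3:
ΣP(Period 3)Q(Period 2) = 3171.65×10 + 27551.46×1 + 161.70×25 = 31716.5 + 27551.46 + 4042.5 = 63310.46
ΣP(Period 2)Q(Period 2) = 2521.11×10 + 22505.82×1 + 179.59×25 = 25211.1 + 22505.82 + 4489.75 = 52206.67
link = 63310.46/52206.67 = 1.212689
Chained index = 100 × 1.069107 × 0.833313 × 1.212689 = 108.0385

108.04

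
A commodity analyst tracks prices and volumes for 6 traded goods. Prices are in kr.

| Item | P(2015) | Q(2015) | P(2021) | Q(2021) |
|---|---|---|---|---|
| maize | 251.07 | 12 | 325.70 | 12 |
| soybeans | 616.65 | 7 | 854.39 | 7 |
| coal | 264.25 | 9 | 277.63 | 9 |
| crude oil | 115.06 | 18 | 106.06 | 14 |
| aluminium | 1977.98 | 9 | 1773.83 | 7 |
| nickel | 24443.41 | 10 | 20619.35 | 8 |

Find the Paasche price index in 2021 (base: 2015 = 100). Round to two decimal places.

86.65

Paasche price index uses current-period quantities as weights.
ΣP(2021)·Q(2021) = 325.70×12 + 854.39×7 + 277.63×9 + 106.06×14 + 1773.83×7 + 20619.35×8 = 3908.4 + 5980.73 + 2498.67 + 1484.84 + 12416.81 + 164954.8 = 191244.25
ΣP(2015)·Q(2021) = 251.07×12 + 616.65×7 + 264.25×9 + 115.06×14 + 1977.98×7 + 24443.41×8 = 3012.84 + 4316.55 + 2378.25 + 1610.84 + 13845.86 + 195547.28 = 220711.62
Index = 191244.25 / 220711.62 × 100 = 86.6489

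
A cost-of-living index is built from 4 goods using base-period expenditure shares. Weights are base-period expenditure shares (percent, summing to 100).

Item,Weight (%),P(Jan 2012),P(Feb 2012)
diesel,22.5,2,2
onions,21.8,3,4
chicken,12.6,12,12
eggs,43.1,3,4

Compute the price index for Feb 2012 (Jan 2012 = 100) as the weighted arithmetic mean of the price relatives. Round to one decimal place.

diesel: 22.5 × (2/2) = 22.5 × 1.000000 = 22.5000
onions: 21.8 × (4/3) = 21.8 × 1.333333 = 29.0667
chicken: 12.6 × (12/12) = 12.6 × 1.000000 = 12.6000
eggs: 43.1 × (4/3) = 43.1 × 1.333333 = 57.4667
Index = Σ wᵢ·(p₁ᵢ/p₀ᵢ) = 22.5000 + 29.0667 + 12.6000 + 57.4667 = 121.6333

121.6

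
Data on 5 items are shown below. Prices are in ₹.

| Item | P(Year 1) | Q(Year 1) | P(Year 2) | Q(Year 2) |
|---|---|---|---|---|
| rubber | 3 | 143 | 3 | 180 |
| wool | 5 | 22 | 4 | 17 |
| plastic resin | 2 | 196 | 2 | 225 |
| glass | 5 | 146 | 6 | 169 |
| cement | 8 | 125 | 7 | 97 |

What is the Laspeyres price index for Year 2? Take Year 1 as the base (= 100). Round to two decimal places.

Laspeyres price index uses base-period quantities as weights.
ΣP(Year 2)·Q(Year 1) = 3×143 + 4×22 + 2×196 + 6×146 + 7×125 = 429 + 88 + 392 + 876 + 875 = 2660
ΣP(Year 1)·Q(Year 1) = 3×143 + 5×22 + 2×196 + 5×146 + 8×125 = 429 + 110 + 392 + 730 + 1000 = 2661
Index = 2660 / 2661 × 100 = 99.9624

99.96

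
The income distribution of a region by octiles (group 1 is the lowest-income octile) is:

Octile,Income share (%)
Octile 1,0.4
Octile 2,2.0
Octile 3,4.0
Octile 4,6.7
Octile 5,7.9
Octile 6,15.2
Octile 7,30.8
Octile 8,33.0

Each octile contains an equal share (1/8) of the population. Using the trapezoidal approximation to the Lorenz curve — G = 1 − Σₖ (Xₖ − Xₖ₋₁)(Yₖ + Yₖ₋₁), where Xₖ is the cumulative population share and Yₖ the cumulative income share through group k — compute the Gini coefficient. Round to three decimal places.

0.509

Cumulative income shares Yₖ: 0.0040, 0.0240, 0.0640, 0.1310, 0.2100, 0.3620, 0.6700, 1.0000
Σ (Xₖ−Xₖ₋₁)(Yₖ+Yₖ₋₁) = (1/8)(0.0040+0.0000) + (1/8)(0.0240+0.0040) + (1/8)(0.0640+0.0240) + (1/8)(0.1310+0.0640) + (1/8)(0.2100+0.1310) + (1/8)(0.3620+0.2100) + (1/8)(0.6700+0.3620) + (1/8)(1.0000+0.6700)
  = 0.0005 + 0.0035 + 0.0110 + 0.0244 + 0.0426 + 0.0715 + 0.1290 + 0.2087 = 0.4913
G = 1 − 0.4913 = 0.5088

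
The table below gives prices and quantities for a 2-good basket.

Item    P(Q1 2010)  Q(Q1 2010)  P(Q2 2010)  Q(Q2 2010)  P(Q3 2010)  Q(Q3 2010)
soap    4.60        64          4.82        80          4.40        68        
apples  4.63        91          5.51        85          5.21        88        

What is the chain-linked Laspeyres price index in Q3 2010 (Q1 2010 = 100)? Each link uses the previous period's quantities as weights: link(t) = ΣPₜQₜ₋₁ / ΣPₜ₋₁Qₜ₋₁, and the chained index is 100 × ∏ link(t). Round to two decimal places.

Link Q1 2010→Q2 2010:
ΣP(Q2 2010)Q(Q1 2010) = 4.82×64 + 5.51×91 = 308.48 + 501.41 = 809.89
ΣP(Q1 2010)Q(Q1 2010) = 4.60×64 + 4.63×91 = 294.4 + 421.33 = 715.73
link = 809.89/715.73 = 1.131558
Link Q2 2010→Q3 2010:
ΣP(Q3 2010)Q(Q2 2010) = 4.40×80 + 5.21×85 = 352 + 442.85 = 794.85
ΣP(Q2 2010)Q(Q2 2010) = 4.82×80 + 5.51×85 = 385.6 + 468.35 = 853.95
link = 794.85/853.95 = 0.930792
Chained index = 100 × 1.131558 × 0.930792 = 105.3245

105.32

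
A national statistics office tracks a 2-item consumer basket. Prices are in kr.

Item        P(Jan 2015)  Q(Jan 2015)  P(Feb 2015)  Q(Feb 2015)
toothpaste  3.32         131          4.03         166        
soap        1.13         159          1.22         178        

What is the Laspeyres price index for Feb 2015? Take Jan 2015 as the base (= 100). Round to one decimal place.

117.5

Laspeyres price index uses base-period quantities as weights.
ΣP(Feb 2015)·Q(Jan 2015) = 4.03×131 + 1.22×159 = 527.93 + 193.98 = 721.91
ΣP(Jan 2015)·Q(Jan 2015) = 3.32×131 + 1.13×159 = 434.92 + 179.67 = 614.59
Index = 721.91 / 614.59 × 100 = 117.4620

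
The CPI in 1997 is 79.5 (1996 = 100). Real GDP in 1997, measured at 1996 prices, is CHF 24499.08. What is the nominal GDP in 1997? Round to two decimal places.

Nominal = Real × (Index/100) = 24499.08 × (79.5/100)
        = 24499.08 × 0.795 = 19476.7686

19476.77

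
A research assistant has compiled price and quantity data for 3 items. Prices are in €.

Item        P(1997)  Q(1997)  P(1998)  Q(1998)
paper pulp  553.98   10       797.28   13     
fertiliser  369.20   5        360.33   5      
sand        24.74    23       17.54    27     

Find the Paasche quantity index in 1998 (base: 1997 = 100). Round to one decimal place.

124.2

Paasche quantity index uses current-period prices as weights.
ΣP(1998)·Q(1998) = 797.28×13 + 360.33×5 + 17.54×27 = 10364.64 + 1801.65 + 473.58 = 12639.87
ΣP(1998)·Q(1997) = 797.28×10 + 360.33×5 + 17.54×23 = 7972.8 + 1801.65 + 403.42 = 10177.87
Index = 12639.87 / 10177.87 × 100 = 124.1897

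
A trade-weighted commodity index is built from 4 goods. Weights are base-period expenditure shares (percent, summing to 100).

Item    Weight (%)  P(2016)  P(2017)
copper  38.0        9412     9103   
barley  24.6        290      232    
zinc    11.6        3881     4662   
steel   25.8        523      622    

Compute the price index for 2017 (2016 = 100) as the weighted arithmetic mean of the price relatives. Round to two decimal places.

101.05

copper: 38.0 × (9103/9412) = 38.0 × 0.967170 = 36.7524
barley: 24.6 × (232/290) = 24.6 × 0.800000 = 19.6800
zinc: 11.6 × (4662/3881) = 11.6 × 1.201237 = 13.9343
steel: 25.8 × (622/523) = 25.8 × 1.189293 = 30.6837
Index = Σ wᵢ·(p₁ᵢ/p₀ᵢ) = 36.7524 + 19.6800 + 13.9343 + 30.6837 = 101.0505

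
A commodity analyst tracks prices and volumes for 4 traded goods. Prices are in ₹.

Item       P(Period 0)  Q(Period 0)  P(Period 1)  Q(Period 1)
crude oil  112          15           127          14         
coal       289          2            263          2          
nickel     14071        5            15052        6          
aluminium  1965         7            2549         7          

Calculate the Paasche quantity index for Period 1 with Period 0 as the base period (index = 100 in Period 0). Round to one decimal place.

Paasche quantity index uses current-period prices as weights.
ΣP(Period 1)·Q(Period 1) = 127×14 + 263×2 + 15052×6 + 2549×7 = 1778 + 526 + 90312 + 17843 = 110459
ΣP(Period 1)·Q(Period 0) = 127×15 + 263×2 + 15052×5 + 2549×7 = 1905 + 526 + 75260 + 17843 = 95534
Index = 110459 / 95534 × 100 = 115.6227

115.6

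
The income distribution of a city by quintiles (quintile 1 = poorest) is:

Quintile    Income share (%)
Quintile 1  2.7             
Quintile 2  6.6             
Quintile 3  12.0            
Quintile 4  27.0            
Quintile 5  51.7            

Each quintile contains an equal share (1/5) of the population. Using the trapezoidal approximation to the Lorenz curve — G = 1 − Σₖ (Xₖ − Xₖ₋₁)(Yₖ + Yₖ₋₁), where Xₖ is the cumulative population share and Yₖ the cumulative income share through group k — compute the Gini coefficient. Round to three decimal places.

Cumulative income shares Yₖ: 0.0270, 0.0930, 0.2130, 0.4830, 1.0000
Σ (Xₖ−Xₖ₋₁)(Yₖ+Yₖ₋₁) = (1/5)(0.0270+0.0000) + (1/5)(0.0930+0.0270) + (1/5)(0.2130+0.0930) + (1/5)(0.4830+0.2130) + (1/5)(1.0000+0.4830)
  = 0.0054 + 0.0240 + 0.0612 + 0.1392 + 0.2966 = 0.5264
G = 1 − 0.5264 = 0.4736

0.474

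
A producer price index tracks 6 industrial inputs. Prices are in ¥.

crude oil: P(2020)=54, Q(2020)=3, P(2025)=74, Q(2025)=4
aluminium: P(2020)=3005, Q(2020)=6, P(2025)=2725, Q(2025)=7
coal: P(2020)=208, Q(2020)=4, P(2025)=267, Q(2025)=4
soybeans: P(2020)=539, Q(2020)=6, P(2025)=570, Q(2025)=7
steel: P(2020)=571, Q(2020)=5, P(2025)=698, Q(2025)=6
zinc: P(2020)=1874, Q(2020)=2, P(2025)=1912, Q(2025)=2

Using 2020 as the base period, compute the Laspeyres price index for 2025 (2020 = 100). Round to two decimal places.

98.31

Laspeyres price index uses base-period quantities as weights.
ΣP(2025)·Q(2020) = 74×3 + 2725×6 + 267×4 + 570×6 + 698×5 + 1912×2 = 222 + 16350 + 1068 + 3420 + 3490 + 3824 = 28374
ΣP(2020)·Q(2020) = 54×3 + 3005×6 + 208×4 + 539×6 + 571×5 + 1874×2 = 162 + 18030 + 832 + 3234 + 2855 + 3748 = 28861
Index = 28374 / 28861 × 100 = 98.3126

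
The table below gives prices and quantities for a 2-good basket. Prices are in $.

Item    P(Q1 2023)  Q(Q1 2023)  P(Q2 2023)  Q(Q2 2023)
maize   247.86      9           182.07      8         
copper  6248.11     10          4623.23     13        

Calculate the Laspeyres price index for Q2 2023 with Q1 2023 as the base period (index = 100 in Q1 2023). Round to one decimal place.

74.0

Laspeyres price index uses base-period quantities as weights.
ΣP(Q2 2023)·Q(Q1 2023) = 182.07×9 + 4623.23×10 = 1638.63 + 46232.3 = 47870.93
ΣP(Q1 2023)·Q(Q1 2023) = 247.86×9 + 6248.11×10 = 2230.74 + 62481.1 = 64711.84
Index = 47870.93 / 64711.84 × 100 = 73.9755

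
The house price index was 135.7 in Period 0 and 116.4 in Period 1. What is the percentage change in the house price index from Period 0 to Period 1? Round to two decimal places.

-14.22%

Change = (116.4 − 135.7) / 135.7 × 100
       = -19.3 / 135.7 × 100 = -14.2225%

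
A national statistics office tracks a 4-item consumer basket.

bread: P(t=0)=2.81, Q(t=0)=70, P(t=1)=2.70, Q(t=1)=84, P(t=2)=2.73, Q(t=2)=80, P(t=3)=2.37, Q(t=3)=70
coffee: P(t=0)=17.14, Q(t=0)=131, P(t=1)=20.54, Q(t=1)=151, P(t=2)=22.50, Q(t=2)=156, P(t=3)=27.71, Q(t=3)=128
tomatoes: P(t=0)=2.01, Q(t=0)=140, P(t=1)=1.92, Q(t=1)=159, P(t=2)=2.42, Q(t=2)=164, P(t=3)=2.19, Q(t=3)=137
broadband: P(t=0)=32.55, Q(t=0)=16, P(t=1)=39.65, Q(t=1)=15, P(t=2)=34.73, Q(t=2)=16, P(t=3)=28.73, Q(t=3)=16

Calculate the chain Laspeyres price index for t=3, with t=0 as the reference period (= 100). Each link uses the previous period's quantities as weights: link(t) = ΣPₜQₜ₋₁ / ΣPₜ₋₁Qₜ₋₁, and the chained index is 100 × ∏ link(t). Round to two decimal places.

142.36

Link t=0→t=1:
ΣP(t=1)Q(t=0) = 2.70×70 + 20.54×131 + 1.92×140 + 39.65×16 = 189 + 2690.74 + 268.8 + 634.4 = 3782.94
ΣP(t=0)Q(t=0) = 2.81×70 + 17.14×131 + 2.01×140 + 32.55×16 = 196.7 + 2245.34 + 281.4 + 520.8 = 3244.24
link = 3782.94/3244.24 = 1.166048
Link t=1→t=2:
ΣP(t=2)Q(t=1) = 2.73×84 + 22.50×151 + 2.42×159 + 34.73×15 = 229.32 + 3397.5 + 384.78 + 520.95 = 4532.55
ΣP(t=1)Q(t=1) = 2.70×84 + 20.54×151 + 1.92×159 + 39.65×15 = 226.8 + 3101.54 + 305.28 + 594.75 = 4228.37
link = 4532.55/4228.37 = 1.071938
Link t=2→t=3:
ΣP(t=3)Q(t=2) = 2.37×80 + 27.71×156 + 2.19×164 + 28.73×16 = 189.6 + 4322.76 + 359.16 + 459.68 = 5331.2
ΣP(t=2)Q(t=2) = 2.73×80 + 22.50×156 + 2.42×164 + 34.73×16 = 218.4 + 3510 + 396.88 + 555.68 = 4680.96
link = 5331.2/4680.96 = 1.138912
Chained index = 100 × 1.166048 × 1.071938 × 1.138912 = 142.3561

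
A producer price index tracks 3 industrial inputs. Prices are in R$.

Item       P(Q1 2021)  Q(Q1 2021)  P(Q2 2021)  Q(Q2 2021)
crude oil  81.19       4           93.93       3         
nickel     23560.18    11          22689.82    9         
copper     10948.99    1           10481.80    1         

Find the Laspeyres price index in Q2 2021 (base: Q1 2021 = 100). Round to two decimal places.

96.31

Laspeyres price index uses base-period quantities as weights.
ΣP(Q2 2021)·Q(Q1 2021) = 93.93×4 + 22689.82×11 + 10481.80×1 = 375.72 + 249588.02 + 10481.8 = 260445.54
ΣP(Q1 2021)·Q(Q1 2021) = 81.19×4 + 23560.18×11 + 10948.99×1 = 324.76 + 259161.98 + 10948.99 = 270435.73
Index = 260445.54 / 270435.73 × 100 = 96.3059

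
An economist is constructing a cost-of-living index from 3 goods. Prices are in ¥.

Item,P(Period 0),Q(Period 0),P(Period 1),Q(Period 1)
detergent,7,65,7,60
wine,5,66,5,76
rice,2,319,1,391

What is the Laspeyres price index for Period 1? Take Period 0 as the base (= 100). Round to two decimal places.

Laspeyres price index uses base-period quantities as weights.
ΣP(Period 1)·Q(Period 0) = 7×65 + 5×66 + 1×319 = 455 + 330 + 319 = 1104
ΣP(Period 0)·Q(Period 0) = 7×65 + 5×66 + 2×319 = 455 + 330 + 638 = 1423
Index = 1104 / 1423 × 100 = 77.5826

77.58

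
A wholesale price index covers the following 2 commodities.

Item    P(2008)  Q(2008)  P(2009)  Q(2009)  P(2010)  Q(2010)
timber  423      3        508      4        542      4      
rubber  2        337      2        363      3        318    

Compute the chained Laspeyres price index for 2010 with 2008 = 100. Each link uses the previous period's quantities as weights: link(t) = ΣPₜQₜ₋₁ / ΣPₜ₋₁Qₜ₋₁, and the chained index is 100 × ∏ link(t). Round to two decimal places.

Link 2008→2009:
ΣP(2009)Q(2008) = 508×3 + 2×337 = 1524 + 674 = 2198
ΣP(2008)Q(2008) = 423×3 + 2×337 = 1269 + 674 = 1943
link = 2198/1943 = 1.131240
Link 2009→2010:
ΣP(2010)Q(2009) = 542×4 + 3×363 = 2168 + 1089 = 3257
ΣP(2009)Q(2009) = 508×4 + 2×363 = 2032 + 726 = 2758
link = 3257/2758 = 1.180928
Chained index = 100 × 1.131240 × 1.180928 = 133.5914

133.59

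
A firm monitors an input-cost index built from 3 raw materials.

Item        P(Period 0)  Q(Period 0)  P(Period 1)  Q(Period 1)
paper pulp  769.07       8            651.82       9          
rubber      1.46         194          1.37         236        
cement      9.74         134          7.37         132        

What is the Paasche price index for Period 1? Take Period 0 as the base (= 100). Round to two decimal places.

Paasche price index uses current-period quantities as weights.
ΣP(Period 1)·Q(Period 1) = 651.82×9 + 1.37×236 + 7.37×132 = 5866.38 + 323.32 + 972.84 = 7162.54
ΣP(Period 0)·Q(Period 1) = 769.07×9 + 1.46×236 + 9.74×132 = 6921.63 + 344.56 + 1285.68 = 8551.87
Index = 7162.54 / 8551.87 × 100 = 83.7541

83.75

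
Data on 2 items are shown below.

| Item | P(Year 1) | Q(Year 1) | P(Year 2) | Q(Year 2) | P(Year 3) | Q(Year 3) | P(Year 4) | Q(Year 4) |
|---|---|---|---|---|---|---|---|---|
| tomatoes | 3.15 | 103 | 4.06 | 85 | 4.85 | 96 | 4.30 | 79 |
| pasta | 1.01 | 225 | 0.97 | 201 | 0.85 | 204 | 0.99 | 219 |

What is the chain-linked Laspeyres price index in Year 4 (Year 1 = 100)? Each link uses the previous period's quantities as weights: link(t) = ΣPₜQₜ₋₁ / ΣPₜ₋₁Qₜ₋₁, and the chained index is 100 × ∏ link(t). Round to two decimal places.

Link Year 1→Year 2:
ΣP(Year 2)Q(Year 1) = 4.06×103 + 0.97×225 = 418.18 + 218.25 = 636.43
ΣP(Year 1)Q(Year 1) = 3.15×103 + 1.01×225 = 324.45 + 227.25 = 551.7
link = 636.43/551.7 = 1.153580
Link Year 2→Year 3:
ΣP(Year 3)Q(Year 2) = 4.85×85 + 0.85×201 = 412.25 + 170.85 = 583.1
ΣP(Year 2)Q(Year 2) = 4.06×85 + 0.97×201 = 345.1 + 194.97 = 540.07
link = 583.1/540.07 = 1.079675
Link Year 3→Year 4:
ΣP(Year 4)Q(Year 3) = 4.30×96 + 0.99×204 = 412.8 + 201.96 = 614.76
ΣP(Year 3)Q(Year 3) = 4.85×96 + 0.85×204 = 465.6 + 173.4 = 639
link = 614.76/639 = 0.962066
Chained index = 100 × 1.153580 × 1.079675 × 0.962066 = 119.8244

119.82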